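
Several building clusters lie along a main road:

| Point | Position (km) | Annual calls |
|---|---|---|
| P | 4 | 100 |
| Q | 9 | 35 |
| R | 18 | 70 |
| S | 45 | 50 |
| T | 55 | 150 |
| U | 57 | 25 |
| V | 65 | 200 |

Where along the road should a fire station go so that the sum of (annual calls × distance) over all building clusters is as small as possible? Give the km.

For a sum of weighted absolute distances on a line, the optimum is the weighted median (not the mean). Total weight W = 630; half-weight = 315.
Sort by position and accumulate weight:
  km 4 (P, w=100) → cum 100
  km 9 (Q, w=35) → cum 135
  km 18 (R, w=70) → cum 205
  km 45 (S, w=50) → cum 255
  km 55 (T, w=150) → cum 405  ≥ 315 → median here
  km 57 (U, w=25) → cum 430
  km 65 (V, w=200) → cum 630
Optimal location: km 55.

x = 55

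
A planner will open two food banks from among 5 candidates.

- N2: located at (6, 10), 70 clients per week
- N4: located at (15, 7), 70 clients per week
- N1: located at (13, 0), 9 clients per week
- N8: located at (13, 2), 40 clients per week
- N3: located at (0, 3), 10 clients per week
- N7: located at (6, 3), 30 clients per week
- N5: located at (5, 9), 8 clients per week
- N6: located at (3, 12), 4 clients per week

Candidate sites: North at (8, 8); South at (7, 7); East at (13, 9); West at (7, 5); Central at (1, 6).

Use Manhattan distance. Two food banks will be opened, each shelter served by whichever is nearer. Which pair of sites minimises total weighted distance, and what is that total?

{South, East}, total 1249

Evaluate every pair (each demand assigned to the nearer of the two):
  {South, East}: total = 1249
  {North, East}: total = 1329
  {East, West}: total = 1333
  {North, West}: total = 1547
  {South, West}: total = 1547
  {East, Central}: total = 1569
  {South, Central}: total = 1651
  {North, Central}: total = 1711
  {North, South}: total = 1725
  {West, Central}: total = 1789
Best pair: {South, East} with total 1249.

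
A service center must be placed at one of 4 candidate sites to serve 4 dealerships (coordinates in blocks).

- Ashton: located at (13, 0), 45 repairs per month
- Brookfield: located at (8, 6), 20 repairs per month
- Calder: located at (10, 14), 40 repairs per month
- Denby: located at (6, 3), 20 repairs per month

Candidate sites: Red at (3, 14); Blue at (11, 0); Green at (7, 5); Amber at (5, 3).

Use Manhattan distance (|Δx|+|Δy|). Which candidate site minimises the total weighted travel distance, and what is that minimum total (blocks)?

Blue, total 1030 blocks

Total weighted distance at each candidate:
  Red (3, 14): total = 1900
  Blue (11, 0): total = 1030
  Green (7, 5): total = 1075
  Amber (5, 3): total = 1275
Minimum is at Blue with total 1030 blocks.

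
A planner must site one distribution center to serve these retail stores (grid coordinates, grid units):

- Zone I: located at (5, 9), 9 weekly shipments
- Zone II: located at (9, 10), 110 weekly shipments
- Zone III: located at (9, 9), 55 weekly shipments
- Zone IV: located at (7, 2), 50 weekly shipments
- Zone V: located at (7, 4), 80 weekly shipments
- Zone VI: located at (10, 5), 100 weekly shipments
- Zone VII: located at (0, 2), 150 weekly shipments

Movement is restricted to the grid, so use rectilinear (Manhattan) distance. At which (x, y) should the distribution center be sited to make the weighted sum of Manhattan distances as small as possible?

(7, 4)

Manhattan distance separates: Σwᵢ(|x−xᵢ|+|y−yᵢ|) = Σwᵢ|x−xᵢ| + Σwᵢ|y−yᵢ|, so x and y are optimised independently as 1-D weighted medians.
Total weight W = 554; half = 277.
x-coordinate, sorted with cumulative weight:
  x=0 (Zone VII, w=150) cum 150
  x=5 (Zone I, w=9) cum 159
  x=7 (Zone IV, w=50) cum 209
  x=7 (Zone V, w=80) cum 289  ← median
  x=9 (Zone II, w=110) cum 399
  x=9 (Zone III, w=55) cum 454
  x=10 (Zone VI, w=100) cum 554
⇒ x* = 7
y-coordinate, sorted with cumulative weight:
  y=2 (Zone IV, w=50) cum 50
  y=2 (Zone VII, w=150) cum 200
  y=4 (Zone V, w=80) cum 280  ← median
  y=5 (Zone VI, w=100) cum 380
  y=9 (Zone I, w=9) cum 389
  y=9 (Zone III, w=55) cum 444
  y=10 (Zone II, w=110) cum 554
⇒ y* = 4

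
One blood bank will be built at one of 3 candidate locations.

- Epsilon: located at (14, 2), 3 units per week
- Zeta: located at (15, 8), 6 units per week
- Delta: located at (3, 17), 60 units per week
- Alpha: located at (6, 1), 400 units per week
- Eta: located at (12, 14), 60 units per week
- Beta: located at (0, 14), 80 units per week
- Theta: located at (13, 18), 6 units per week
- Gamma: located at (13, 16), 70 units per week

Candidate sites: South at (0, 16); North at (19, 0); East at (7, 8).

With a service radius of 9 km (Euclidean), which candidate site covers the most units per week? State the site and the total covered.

East, covering 466

Coverage radius r = 9 km; a point is covered iff (Δx)²+(Δy)² ≤ 9² = 81.
  South (0, 16): covers {Delta, Beta} → 140
  North (19, 0): covers {Epsilon, Zeta} → 9
  East (7, 8): covers {Zeta, Alpha, Eta} → 466
Maximum coverage at East: 466 units per week.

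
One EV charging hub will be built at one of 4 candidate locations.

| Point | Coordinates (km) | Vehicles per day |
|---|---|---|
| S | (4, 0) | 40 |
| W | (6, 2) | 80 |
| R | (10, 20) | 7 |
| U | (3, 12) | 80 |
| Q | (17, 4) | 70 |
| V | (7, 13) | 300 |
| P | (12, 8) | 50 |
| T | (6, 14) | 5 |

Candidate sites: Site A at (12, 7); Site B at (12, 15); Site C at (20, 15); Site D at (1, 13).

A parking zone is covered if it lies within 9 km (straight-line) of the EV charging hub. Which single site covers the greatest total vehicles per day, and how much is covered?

Site A, covering 500

Coverage radius r = 9 km; a point is covered iff (Δx)²+(Δy)² ≤ 9² = 81.
  Site A (12, 7): covers {W, Q, V, P} → 500
  Site B (12, 15): covers {R, V, P, T} → 362
  Site C (20, 15): covers {none} → 0
  Site D (1, 13): covers {U, V, T} → 385
Maximum coverage at Site A: 500 vehicles per day.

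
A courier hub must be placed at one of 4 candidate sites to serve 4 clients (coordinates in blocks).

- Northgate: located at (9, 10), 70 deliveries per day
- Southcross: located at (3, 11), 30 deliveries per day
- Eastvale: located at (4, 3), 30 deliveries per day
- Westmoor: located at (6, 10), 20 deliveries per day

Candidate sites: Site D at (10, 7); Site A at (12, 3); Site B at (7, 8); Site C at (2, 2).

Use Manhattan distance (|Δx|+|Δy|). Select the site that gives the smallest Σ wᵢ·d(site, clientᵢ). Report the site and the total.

Total weighted distance at each candidate:
  Site D (10, 7): total = 1050
  Site A (12, 3): total = 1710
  Site B (7, 8): total = 790
  Site C (2, 2): total = 1680
Minimum is at Site B with total 790 blocks.

Site B, total 790 blocks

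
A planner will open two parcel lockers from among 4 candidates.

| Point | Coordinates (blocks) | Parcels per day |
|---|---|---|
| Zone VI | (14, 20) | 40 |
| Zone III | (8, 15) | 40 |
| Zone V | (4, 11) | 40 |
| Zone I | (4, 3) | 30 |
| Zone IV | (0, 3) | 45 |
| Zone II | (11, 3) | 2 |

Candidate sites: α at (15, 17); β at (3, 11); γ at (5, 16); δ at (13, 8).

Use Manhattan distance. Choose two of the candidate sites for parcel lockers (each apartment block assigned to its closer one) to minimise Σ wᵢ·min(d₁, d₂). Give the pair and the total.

{α, β}, total 1357

Evaluate every pair (each demand assigned to the nearer of the two):
  {α, β}: total = 1357
  {β, γ}: total = 1517
  {β, δ}: total = 1699
  {α, γ}: total = 1826
  {γ, δ}: total = 2164
  {α, δ}: total = 2244
Best pair: {α, β} with total 1357.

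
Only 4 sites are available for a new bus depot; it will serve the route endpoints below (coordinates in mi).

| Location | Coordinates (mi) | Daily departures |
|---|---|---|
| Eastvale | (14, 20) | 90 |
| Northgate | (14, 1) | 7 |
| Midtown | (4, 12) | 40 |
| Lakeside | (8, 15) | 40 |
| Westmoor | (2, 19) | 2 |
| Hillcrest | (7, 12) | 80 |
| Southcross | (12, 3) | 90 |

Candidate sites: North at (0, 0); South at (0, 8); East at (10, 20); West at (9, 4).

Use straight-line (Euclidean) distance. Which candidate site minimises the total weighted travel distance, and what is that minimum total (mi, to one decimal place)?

Total weighted distance at each candidate:
  North (0, 0): total = 5744.2
  South (0, 8): total = 4257.9
  East (10, 20): total = 3351.5
  West (9, 4): total = 3346.1
Minimum is at West with total 3346.1 mi.

West, total 3346.1 mi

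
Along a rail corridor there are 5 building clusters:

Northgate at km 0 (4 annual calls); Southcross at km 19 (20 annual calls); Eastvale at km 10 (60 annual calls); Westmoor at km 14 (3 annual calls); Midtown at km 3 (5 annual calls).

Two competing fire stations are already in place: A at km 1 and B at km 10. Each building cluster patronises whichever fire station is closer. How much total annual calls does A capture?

The indifferent point is the midpoint (1+10)/2 = 5.5; building clusters left of it (closer to A at 1) go to A, those right go to B.
  Northgate at 0 (w=4) → A
  Midtown at 3 (w=5) → A
  Eastvale at 10 (w=60) → B
  Westmoor at 14 (w=3) → B
  Southcross at 19 (w=20) → B
A captures 9; B captures 83.

9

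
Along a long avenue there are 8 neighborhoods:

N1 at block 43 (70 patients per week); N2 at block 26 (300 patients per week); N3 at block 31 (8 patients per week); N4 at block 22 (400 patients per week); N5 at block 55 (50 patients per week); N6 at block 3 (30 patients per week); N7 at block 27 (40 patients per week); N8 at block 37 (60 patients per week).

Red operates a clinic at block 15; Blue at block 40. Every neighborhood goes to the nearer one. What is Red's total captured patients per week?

770

The indifferent point is the midpoint (15+40)/2 = 27.5; neighborhoods left of it (closer to Red at 15) go to Red, those right go to Blue.
  N6 at 3 (w=30) → Red
  N4 at 22 (w=400) → Red
  N2 at 26 (w=300) → Red
  N7 at 27 (w=40) → Red
  N3 at 31 (w=8) → Blue
  N8 at 37 (w=60) → Blue
  N1 at 43 (w=70) → Blue
  N5 at 55 (w=50) → Blue
Red captures 770; Blue captures 188.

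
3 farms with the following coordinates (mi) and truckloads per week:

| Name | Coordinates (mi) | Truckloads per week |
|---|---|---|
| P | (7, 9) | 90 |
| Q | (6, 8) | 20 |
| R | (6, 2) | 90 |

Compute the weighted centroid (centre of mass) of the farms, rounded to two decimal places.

(6.45, 5.75)

The minimiser of Σwᵢ‖p−pᵢ‖² is the weighted centroid p* = (Σwᵢpᵢ)/(Σwᵢ).
Σwᵢ = 200.
Σwᵢxᵢ = 90·7 + 20·6 + 90·6 = 1290.
Σwᵢyᵢ = 90·9 + 20·8 + 90·2 = 1150.
x* = 1290/200 = 6.45, y* = 1150/200 = 5.75.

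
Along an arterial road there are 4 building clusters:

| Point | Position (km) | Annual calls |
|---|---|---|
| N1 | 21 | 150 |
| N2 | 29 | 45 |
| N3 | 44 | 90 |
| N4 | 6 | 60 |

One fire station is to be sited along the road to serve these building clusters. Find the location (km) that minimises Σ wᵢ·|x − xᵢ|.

For a sum of weighted absolute distances on a line, the optimum is the weighted median (not the mean). Total weight W = 345; half-weight = 172.5.
Sort by position and accumulate weight:
  km 6 (N4, w=60) → cum 60
  km 21 (N1, w=150) → cum 210  ≥ 172.5 → median here
  km 29 (N2, w=45) → cum 255
  km 44 (N3, w=90) → cum 345
Optimal location: km 21.

x = 21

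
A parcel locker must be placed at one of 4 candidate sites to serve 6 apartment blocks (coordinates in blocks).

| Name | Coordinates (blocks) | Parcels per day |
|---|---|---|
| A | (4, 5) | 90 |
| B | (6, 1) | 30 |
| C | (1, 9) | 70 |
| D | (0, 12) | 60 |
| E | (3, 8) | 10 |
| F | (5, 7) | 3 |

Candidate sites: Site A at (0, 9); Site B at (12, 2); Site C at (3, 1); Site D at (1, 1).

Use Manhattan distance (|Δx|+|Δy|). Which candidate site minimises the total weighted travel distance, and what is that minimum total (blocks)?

Total weighted distance at each candidate:
  Site A (0, 9): total = 1451
  Site B (12, 2): total = 3966
  Site C (3, 1): total = 2174
  Site D (1, 1): total = 2180
Minimum is at Site A with total 1451 blocks.

Site A, total 1451 blocks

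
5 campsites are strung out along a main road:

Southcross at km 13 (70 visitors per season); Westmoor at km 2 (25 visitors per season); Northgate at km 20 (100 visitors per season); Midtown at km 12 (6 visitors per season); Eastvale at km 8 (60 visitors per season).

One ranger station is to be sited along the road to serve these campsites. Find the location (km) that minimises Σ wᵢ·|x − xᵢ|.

x = 13

For a sum of weighted absolute distances on a line, the optimum is the weighted median (not the mean). Total weight W = 261; half-weight = 130.5.
Sort by position and accumulate weight:
  km 2 (Westmoor, w=25) → cum 25
  km 8 (Eastvale, w=60) → cum 85
  km 12 (Midtown, w=6) → cum 91
  km 13 (Southcross, w=70) → cum 161  ≥ 130.5 → median here
  km 20 (Northgate, w=100) → cum 261
Optimal location: km 13.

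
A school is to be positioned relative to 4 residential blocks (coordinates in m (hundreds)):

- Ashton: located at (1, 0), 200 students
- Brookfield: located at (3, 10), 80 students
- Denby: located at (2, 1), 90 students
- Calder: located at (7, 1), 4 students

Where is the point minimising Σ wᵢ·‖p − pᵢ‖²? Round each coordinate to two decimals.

The minimiser of Σwᵢ‖p−pᵢ‖² is the weighted centroid p* = (Σwᵢpᵢ)/(Σwᵢ).
Σwᵢ = 374.
Σwᵢxᵢ = 200·1 + 80·3 + 90·2 + 4·7 = 648.
Σwᵢyᵢ = 200·0 + 80·10 + 90·1 + 4·1 = 894.
x* = 648/374 = 1.73, y* = 894/374 = 2.39.

(1.73, 2.39)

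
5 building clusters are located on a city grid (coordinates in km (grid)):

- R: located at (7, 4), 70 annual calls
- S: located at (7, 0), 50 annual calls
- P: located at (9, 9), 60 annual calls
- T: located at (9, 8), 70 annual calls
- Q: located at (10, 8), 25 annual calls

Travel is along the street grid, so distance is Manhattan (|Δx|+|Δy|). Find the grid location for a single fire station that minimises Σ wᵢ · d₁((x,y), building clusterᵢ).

Manhattan distance separates: Σwᵢ(|x−xᵢ|+|y−yᵢ|) = Σwᵢ|x−xᵢ| + Σwᵢ|y−yᵢ|, so x and y are optimised independently as 1-D weighted medians.
Total weight W = 275; half = 137.5.
x-coordinate, sorted with cumulative weight:
  x=7 (R, w=70) cum 70
  x=7 (S, w=50) cum 120
  x=9 (P, w=60) cum 180  ← median
  x=9 (T, w=70) cum 250
  x=10 (Q, w=25) cum 275
⇒ x* = 9
y-coordinate, sorted with cumulative weight:
  y=0 (S, w=50) cum 50
  y=4 (R, w=70) cum 120
  y=8 (T, w=70) cum 190  ← median
  y=8 (Q, w=25) cum 215
  y=9 (P, w=60) cum 275
⇒ y* = 8

(9, 8)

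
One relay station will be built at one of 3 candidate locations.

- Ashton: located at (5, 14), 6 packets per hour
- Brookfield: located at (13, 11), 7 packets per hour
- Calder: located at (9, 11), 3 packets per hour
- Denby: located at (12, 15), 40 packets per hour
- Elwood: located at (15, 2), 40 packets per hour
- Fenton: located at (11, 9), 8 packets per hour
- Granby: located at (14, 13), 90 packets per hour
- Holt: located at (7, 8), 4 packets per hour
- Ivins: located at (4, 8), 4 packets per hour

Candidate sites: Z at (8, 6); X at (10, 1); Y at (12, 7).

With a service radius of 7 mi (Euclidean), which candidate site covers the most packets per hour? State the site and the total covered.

Y, covering 152

Coverage radius r = 7 mi; a point is covered iff (Δx)²+(Δy)² ≤ 7² = 49.
  Z (8, 6): covers {Calder, Fenton, Holt, Ivins} → 19
  X (10, 1): covers {Elwood} → 40
  Y (12, 7): covers {Brookfield, Calder, Elwood, Fenton, Granby, Holt} → 152
Maximum coverage at Y: 152 packets per hour.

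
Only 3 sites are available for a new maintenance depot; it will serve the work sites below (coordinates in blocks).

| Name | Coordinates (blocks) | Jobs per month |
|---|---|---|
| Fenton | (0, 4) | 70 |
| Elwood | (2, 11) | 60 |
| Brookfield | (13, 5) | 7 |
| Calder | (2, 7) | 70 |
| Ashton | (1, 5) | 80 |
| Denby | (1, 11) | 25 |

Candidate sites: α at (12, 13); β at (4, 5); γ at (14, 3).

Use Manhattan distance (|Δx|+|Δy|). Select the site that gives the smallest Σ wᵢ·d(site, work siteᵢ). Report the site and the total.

Total weighted distance at each candidate:
  α (12, 13): total = 5218
  β (4, 5): total = 1638
  γ (14, 3): total = 5116
Minimum is at β with total 1638 blocks.

β, total 1638 blocks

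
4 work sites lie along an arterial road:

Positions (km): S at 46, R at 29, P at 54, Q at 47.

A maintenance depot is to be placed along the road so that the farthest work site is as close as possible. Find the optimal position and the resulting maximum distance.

location 41.5, max distance 12.5

The 1-center on a line is the midpoint of the two extreme points: leftmost at 29, rightmost at 54.
Optimal location = (29 + 54)/2 = 41.5; maximum distance = (54 − 29)/2 = 12.5.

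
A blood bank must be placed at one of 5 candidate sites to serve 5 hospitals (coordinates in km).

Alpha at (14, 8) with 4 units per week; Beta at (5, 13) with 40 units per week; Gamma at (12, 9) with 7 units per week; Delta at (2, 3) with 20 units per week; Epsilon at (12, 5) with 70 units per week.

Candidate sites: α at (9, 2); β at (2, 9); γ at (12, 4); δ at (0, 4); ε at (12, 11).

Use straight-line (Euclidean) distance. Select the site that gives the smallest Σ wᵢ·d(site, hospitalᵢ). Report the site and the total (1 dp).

Total weighted distance at each candidate:
  α (9, 2): total = 991.1
  β (2, 9): total = 1192.1
  γ (12, 4): total = 780.0
  δ (0, 4): total = 1448.7
  ε (12, 11): total = 995.8
Minimum is at γ with total 780.0 km.

γ, total 780.0 km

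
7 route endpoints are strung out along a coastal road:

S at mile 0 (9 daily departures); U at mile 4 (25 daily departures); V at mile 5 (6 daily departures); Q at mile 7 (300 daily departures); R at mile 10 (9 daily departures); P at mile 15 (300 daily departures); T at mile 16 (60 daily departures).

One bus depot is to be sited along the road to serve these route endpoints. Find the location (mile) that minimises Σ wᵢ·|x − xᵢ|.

For a sum of weighted absolute distances on a line, the optimum is the weighted median (not the mean). Total weight W = 709; half-weight = 354.5.
Sort by position and accumulate weight:
  mile 0 (S, w=9) → cum 9
  mile 4 (U, w=25) → cum 34
  mile 5 (V, w=6) → cum 40
  mile 7 (Q, w=300) → cum 340
  mile 10 (R, w=9) → cum 349
  mile 15 (P, w=300) → cum 649  ≥ 354.5 → median here
  mile 16 (T, w=60) → cum 709
Optimal location: mile 15.

x = 15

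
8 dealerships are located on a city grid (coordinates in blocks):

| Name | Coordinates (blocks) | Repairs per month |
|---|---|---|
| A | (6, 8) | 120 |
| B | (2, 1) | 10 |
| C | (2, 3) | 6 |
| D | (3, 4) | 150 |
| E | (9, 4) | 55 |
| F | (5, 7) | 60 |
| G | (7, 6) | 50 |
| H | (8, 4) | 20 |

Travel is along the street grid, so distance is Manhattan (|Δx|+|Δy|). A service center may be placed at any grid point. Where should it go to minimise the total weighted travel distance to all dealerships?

(6, 4)

Manhattan distance separates: Σwᵢ(|x−xᵢ|+|y−yᵢ|) = Σwᵢ|x−xᵢ| + Σwᵢ|y−yᵢ|, so x and y are optimised independently as 1-D weighted medians.
Total weight W = 471; half = 235.5.
x-coordinate, sorted with cumulative weight:
  x=2 (B, w=10) cum 10
  x=2 (C, w=6) cum 16
  x=3 (D, w=150) cum 166
  x=5 (F, w=60) cum 226
  x=6 (A, w=120) cum 346  ← median
  x=7 (G, w=50) cum 396
  x=8 (H, w=20) cum 416
  x=9 (E, w=55) cum 471
⇒ x* = 6
y-coordinate, sorted with cumulative weight:
  y=1 (B, w=10) cum 10
  y=3 (C, w=6) cum 16
  y=4 (D, w=150) cum 166
  y=4 (E, w=55) cum 221
  y=4 (H, w=20) cum 241  ← median
  y=6 (G, w=50) cum 291
  y=7 (F, w=60) cum 351
  y=8 (A, w=120) cum 471
⇒ y* = 4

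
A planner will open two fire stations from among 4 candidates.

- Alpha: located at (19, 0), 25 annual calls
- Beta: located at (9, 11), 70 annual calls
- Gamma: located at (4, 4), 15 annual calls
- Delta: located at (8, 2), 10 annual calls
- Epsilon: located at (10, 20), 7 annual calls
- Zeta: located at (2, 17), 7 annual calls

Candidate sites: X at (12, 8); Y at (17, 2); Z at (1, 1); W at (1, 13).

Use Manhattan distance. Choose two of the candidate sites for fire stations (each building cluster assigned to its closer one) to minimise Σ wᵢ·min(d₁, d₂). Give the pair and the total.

{X, Y}, total 1021

Evaluate every pair (each demand assigned to the nearer of the two):
  {X, Y}: total = 1021
  {X, Z}: total = 1182
  {X, W}: total = 1208
  {Y, W}: total = 1217
  {Z, W}: total = 1492
  {Y, Z}: total = 1754
Best pair: {X, Y} with total 1021.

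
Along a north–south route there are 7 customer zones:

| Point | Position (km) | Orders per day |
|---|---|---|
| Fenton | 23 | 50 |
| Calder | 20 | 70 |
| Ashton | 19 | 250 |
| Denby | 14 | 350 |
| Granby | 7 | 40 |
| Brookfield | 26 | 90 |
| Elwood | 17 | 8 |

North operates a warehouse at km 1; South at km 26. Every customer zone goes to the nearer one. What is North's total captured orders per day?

The indifferent point is the midpoint (1+26)/2 = 13.5; customer zones left of it (closer to North at 1) go to North, those right go to South.
  Granby at 7 (w=40) → North
  Denby at 14 (w=350) → South
  Elwood at 17 (w=8) → South
  Ashton at 19 (w=250) → South
  Calder at 20 (w=70) → South
  Fenton at 23 (w=50) → South
  Brookfield at 26 (w=90) → South
North captures 40; South captures 818.

40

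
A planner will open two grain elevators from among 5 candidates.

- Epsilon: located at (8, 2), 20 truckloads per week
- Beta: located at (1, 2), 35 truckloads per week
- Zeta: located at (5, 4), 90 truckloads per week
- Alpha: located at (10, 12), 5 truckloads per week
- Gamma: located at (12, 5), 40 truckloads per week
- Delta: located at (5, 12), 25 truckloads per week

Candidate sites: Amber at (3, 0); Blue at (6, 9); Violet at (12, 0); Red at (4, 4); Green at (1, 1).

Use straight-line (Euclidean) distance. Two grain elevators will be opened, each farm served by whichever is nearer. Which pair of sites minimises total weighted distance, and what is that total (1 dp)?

Evaluate every pair (each demand assigned to the nearer of the two):
  {Blue, Red}: total = 698.1
  {Violet, Red}: total = 757.2
  {Red, Green}: total = 788.5
  {Amber, Red}: total = 852.5
  {Amber, Blue}: total = 1001.7
  {Blue, Green}: total = 1018.9
  {Violet, Green}: total = 1127.9
  {Blue, Violet}: total = 1153.5
  {Amber, Violet}: total = 1155.9
  {Amber, Green}: total = 1319.1
Best pair: {Blue, Red} with total 698.1.

{Blue, Red}, total 698.1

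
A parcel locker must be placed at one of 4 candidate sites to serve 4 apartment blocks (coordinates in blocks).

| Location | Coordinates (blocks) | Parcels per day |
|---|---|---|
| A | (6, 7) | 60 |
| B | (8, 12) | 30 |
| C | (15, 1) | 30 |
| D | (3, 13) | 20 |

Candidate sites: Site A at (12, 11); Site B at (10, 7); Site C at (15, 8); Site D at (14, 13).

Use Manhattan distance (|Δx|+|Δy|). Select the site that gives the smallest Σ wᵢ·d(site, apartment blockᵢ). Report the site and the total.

Site B, total 1040 blocks

Total weighted distance at each candidate:
  Site A (12, 11): total = 1360
  Site B (10, 7): total = 1040
  Site C (15, 8): total = 1480
  Site D (14, 13): total = 1660
Minimum is at Site B with total 1040 blocks.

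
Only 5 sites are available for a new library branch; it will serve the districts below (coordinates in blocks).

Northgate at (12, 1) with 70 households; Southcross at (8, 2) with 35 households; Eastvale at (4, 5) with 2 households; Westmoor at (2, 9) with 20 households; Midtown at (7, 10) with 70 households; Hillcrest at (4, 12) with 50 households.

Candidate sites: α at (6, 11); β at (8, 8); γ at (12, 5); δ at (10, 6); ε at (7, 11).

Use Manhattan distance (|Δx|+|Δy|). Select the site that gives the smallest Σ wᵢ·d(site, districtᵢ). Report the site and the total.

β, total 1744 blocks

Total weighted distance at each candidate:
  α (6, 11): total = 1931
  β (8, 8): total = 1744
  γ (12, 5): total = 2271
  δ (10, 6): total = 2024
  ε (7, 11): total = 1828
Minimum is at β with total 1744 blocks.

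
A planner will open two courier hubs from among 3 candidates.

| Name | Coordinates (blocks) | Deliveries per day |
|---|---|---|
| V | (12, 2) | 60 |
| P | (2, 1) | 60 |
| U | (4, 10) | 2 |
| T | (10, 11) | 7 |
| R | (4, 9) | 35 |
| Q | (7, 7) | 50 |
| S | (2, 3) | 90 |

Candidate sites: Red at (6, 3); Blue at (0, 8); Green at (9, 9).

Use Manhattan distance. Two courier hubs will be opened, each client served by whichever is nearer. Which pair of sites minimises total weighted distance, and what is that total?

Evaluate every pair (each demand assigned to the nearer of the two):
  {Red, Green}: total = 1548
  {Red, Blue}: total = 1661
  {Blue, Green}: total = 2178
Best pair: {Red, Green} with total 1548.

{Red, Green}, total 1548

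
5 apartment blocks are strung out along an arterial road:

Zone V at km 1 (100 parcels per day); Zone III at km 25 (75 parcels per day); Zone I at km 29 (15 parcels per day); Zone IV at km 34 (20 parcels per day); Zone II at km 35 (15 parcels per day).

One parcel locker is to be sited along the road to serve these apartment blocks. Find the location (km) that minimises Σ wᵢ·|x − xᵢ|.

For a sum of weighted absolute distances on a line, the optimum is the weighted median (not the mean). Total weight W = 225; half-weight = 112.5.
Sort by position and accumulate weight:
  km 1 (Zone V, w=100) → cum 100
  km 25 (Zone III, w=75) → cum 175  ≥ 112.5 → median here
  km 29 (Zone I, w=15) → cum 190
  km 34 (Zone IV, w=20) → cum 210
  km 35 (Zone II, w=15) → cum 225
Optimal location: km 25.

x = 25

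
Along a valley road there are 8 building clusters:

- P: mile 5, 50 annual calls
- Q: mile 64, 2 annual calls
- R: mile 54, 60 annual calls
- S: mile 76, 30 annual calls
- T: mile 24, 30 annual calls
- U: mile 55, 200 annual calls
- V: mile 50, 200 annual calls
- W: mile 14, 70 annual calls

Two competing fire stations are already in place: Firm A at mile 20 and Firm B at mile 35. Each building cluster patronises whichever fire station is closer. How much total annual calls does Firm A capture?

The indifferent point is the midpoint (20+35)/2 = 27.5; building clusters left of it (closer to Firm A at 20) go to Firm A, those right go to Firm B.
  P at 5 (w=50) → Firm A
  W at 14 (w=70) → Firm A
  T at 24 (w=30) → Firm A
  V at 50 (w=200) → Firm B
  R at 54 (w=60) → Firm B
  U at 55 (w=200) → Firm B
  Q at 64 (w=2) → Firm B
  S at 76 (w=30) → Firm B
Firm A captures 150; Firm B captures 492.

150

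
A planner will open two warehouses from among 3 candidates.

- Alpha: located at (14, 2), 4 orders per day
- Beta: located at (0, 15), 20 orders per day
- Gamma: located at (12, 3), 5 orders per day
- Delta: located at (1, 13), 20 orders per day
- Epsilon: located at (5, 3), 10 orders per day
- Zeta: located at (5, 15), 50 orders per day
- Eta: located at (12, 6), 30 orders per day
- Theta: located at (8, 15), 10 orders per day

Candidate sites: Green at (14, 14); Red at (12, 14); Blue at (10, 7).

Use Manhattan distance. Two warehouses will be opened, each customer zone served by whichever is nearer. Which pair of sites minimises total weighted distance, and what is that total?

Evaluate every pair (each demand assigned to the nearer of the two):
  {Red, Blue}: total = 1196
  {Green, Blue}: total = 1396
  {Green, Red}: total = 1473
Best pair: {Red, Blue} with total 1196.

{Red, Blue}, total 1196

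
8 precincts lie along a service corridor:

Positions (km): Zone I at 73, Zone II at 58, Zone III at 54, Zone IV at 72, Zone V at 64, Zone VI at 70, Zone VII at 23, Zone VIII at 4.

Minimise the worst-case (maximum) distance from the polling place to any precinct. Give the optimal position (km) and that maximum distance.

The 1-center on a line is the midpoint of the two extreme points: leftmost at 4, rightmost at 73.
Optimal location = (4 + 73)/2 = 38.5; maximum distance = (73 − 4)/2 = 34.5.

location 38.5, max distance 34.5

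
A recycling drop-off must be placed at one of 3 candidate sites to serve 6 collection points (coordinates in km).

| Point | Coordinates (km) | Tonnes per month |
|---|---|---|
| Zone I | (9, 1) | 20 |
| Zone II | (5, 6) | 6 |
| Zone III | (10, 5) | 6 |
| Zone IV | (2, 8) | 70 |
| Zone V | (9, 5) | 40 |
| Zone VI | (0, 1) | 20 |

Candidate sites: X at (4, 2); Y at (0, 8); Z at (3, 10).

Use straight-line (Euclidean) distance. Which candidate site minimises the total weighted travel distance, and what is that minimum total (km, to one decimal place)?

X, total 925.4 km

Total weighted distance at each candidate:
  X (4, 2): total = 925.4
  Y (0, 8): total = 982.5
  Z (3, 10): total = 953.5
Minimum is at X with total 925.4 km.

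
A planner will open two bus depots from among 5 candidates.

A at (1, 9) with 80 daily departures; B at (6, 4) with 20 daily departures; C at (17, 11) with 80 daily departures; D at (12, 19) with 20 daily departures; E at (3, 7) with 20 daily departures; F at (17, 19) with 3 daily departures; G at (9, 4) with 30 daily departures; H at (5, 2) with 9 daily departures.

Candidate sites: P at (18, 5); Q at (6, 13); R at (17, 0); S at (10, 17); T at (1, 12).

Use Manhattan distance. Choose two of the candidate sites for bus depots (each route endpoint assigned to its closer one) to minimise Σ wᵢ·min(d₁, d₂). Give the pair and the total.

{P, T}, total 2031

Evaluate every pair (each demand assigned to the nearer of the two):
  {P, T}: total = 2031
  {P, Q}: total = 2333
  {S, T}: total = 2333
  {Q, T}: total = 2359
  {R, T}: total = 2423
  {Q, S}: total = 2695
  {Q, R}: total = 2719
  {P, S}: total = 3071
  {R, S}: total = 3473
  {P, R}: total = 3711
Best pair: {P, T} with total 2031.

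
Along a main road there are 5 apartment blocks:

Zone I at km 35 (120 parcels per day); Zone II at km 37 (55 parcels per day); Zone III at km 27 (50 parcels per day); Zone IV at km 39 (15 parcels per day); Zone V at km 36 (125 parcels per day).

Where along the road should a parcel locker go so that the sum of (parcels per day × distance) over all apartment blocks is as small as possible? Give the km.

For a sum of weighted absolute distances on a line, the optimum is the weighted median (not the mean). Total weight W = 365; half-weight = 182.5.
Sort by position and accumulate weight:
  km 27 (Zone III, w=50) → cum 50
  km 35 (Zone I, w=120) → cum 170
  km 36 (Zone V, w=125) → cum 295  ≥ 182.5 → median here
  km 37 (Zone II, w=55) → cum 350
  km 39 (Zone IV, w=15) → cum 365
Optimal location: km 36.

x = 36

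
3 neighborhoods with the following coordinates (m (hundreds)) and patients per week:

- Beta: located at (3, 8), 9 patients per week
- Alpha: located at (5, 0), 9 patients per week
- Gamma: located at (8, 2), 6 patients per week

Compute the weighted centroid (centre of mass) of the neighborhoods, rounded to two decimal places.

(5.00, 3.50)

The minimiser of Σwᵢ‖p−pᵢ‖² is the weighted centroid p* = (Σwᵢpᵢ)/(Σwᵢ).
Σwᵢ = 24.
Σwᵢxᵢ = 9·3 + 9·5 + 6·8 = 120.
Σwᵢyᵢ = 9·8 + 9·0 + 6·2 = 84.
x* = 120/24 = 5.00, y* = 84/24 = 3.50.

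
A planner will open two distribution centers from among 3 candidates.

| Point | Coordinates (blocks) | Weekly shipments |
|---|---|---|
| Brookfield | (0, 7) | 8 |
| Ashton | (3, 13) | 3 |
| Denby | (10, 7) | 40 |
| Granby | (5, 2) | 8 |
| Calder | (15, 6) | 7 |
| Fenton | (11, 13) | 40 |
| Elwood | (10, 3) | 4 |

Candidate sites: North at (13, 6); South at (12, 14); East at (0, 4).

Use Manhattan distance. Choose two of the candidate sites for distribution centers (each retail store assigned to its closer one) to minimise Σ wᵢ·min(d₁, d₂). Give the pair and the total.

Evaluate every pair (each demand assigned to the nearer of the two):
  {North, South}: total = 516
  {South, East}: total = 671
  {North, East}: total = 674
Best pair: {North, South} with total 516.

{North, South}, total 516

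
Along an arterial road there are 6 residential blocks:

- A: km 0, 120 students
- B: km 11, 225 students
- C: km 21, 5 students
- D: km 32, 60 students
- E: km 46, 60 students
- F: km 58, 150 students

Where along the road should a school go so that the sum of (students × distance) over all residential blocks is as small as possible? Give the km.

x = 11

For a sum of weighted absolute distances on a line, the optimum is the weighted median (not the mean). Total weight W = 620; half-weight = 310.
Sort by position and accumulate weight:
  km 0 (A, w=120) → cum 120
  km 11 (B, w=225) → cum 345  ≥ 310 → median here
  km 21 (C, w=5) → cum 350
  km 32 (D, w=60) → cum 410
  km 46 (E, w=60) → cum 470
  km 58 (F, w=150) → cum 620
Optimal location: km 11.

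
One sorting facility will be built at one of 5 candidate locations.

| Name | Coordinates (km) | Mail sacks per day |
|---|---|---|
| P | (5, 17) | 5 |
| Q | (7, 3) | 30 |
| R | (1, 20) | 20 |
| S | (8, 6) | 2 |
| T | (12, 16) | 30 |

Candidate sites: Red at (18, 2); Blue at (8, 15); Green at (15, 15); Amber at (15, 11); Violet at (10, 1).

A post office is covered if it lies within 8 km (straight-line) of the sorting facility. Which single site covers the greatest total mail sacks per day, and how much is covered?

Blue, covering 35

Coverage radius r = 8 km; a point is covered iff (Δx)²+(Δy)² ≤ 8² = 64.
  Red (18, 2): covers {none} → 0
  Blue (8, 15): covers {P, T} → 35
  Green (15, 15): covers {T} → 30
  Amber (15, 11): covers {T} → 30
  Violet (10, 1): covers {Q, S} → 32
Maximum coverage at Blue: 35 mail sacks per day.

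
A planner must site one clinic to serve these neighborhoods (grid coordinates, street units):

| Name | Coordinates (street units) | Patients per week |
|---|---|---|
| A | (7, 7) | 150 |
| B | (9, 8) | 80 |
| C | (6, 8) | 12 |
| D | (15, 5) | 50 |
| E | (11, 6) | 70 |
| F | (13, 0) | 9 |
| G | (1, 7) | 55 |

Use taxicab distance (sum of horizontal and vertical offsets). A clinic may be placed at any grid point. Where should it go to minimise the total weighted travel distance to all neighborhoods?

Manhattan distance separates: Σwᵢ(|x−xᵢ|+|y−yᵢ|) = Σwᵢ|x−xᵢ| + Σwᵢ|y−yᵢ|, so x and y are optimised independently as 1-D weighted medians.
Total weight W = 426; half = 213.
x-coordinate, sorted with cumulative weight:
  x=1 (G, w=55) cum 55
  x=6 (C, w=12) cum 67
  x=7 (A, w=150) cum 217  ← median
  x=9 (B, w=80) cum 297
  x=11 (E, w=70) cum 367
  x=13 (F, w=9) cum 376
  x=15 (D, w=50) cum 426
⇒ x* = 7
y-coordinate, sorted with cumulative weight:
  y=0 (F, w=9) cum 9
  y=5 (D, w=50) cum 59
  y=6 (E, w=70) cum 129
  y=7 (A, w=150) cum 279  ← median
  y=7 (G, w=55) cum 334
  y=8 (B, w=80) cum 414
  y=8 (C, w=12) cum 426
⇒ y* = 7

(7, 7)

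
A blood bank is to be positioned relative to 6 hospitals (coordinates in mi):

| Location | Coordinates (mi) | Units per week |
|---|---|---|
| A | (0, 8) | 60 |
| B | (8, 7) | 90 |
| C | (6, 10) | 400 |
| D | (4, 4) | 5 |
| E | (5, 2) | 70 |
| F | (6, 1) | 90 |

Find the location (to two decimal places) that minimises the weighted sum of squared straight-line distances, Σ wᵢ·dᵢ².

(5.64, 7.50)

The minimiser of Σwᵢ‖p−pᵢ‖² is the weighted centroid p* = (Σwᵢpᵢ)/(Σwᵢ).
Σwᵢ = 715.
Σwᵢxᵢ = 60·0 + 90·8 + 400·6 + 5·4 + 70·5 + 90·6 = 4030.
Σwᵢyᵢ = 60·8 + 90·7 + 400·10 + 5·4 + 70·2 + 90·1 = 5360.
x* = 4030/715 = 5.64, y* = 5360/715 = 7.50.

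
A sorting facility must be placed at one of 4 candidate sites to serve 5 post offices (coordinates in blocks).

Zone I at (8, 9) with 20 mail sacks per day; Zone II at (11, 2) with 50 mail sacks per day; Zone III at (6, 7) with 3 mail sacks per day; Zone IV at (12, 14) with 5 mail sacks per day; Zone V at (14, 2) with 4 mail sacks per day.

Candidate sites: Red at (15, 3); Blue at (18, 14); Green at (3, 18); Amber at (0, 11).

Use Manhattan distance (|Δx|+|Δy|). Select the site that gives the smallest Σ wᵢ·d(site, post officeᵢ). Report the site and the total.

Total weighted distance at each candidate:
  Red (15, 3): total = 627
  Blue (18, 14): total = 1401
  Green (3, 18): total = 1695
  Amber (0, 11): total = 1397
Minimum is at Red with total 627 blocks.

Red, total 627 blocks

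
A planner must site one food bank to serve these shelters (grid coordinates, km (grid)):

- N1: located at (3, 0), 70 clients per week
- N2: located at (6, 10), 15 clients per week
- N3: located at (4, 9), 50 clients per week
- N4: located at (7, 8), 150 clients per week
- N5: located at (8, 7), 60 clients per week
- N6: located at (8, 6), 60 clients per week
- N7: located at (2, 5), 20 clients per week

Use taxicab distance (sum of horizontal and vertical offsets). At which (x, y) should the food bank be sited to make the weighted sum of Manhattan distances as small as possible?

Manhattan distance separates: Σwᵢ(|x−xᵢ|+|y−yᵢ|) = Σwᵢ|x−xᵢ| + Σwᵢ|y−yᵢ|, so x and y are optimised independently as 1-D weighted medians.
Total weight W = 425; half = 212.5.
x-coordinate, sorted with cumulative weight:
  x=2 (N7, w=20) cum 20
  x=3 (N1, w=70) cum 90
  x=4 (N3, w=50) cum 140
  x=6 (N2, w=15) cum 155
  x=7 (N4, w=150) cum 305  ← median
  x=8 (N5, w=60) cum 365
  x=8 (N6, w=60) cum 425
⇒ x* = 7
y-coordinate, sorted with cumulative weight:
  y=0 (N1, w=70) cum 70
  y=5 (N7, w=20) cum 90
  y=6 (N6, w=60) cum 150
  y=7 (N5, w=60) cum 210
  y=8 (N4, w=150) cum 360  ← median
  y=9 (N3, w=50) cum 410
  y=10 (N2, w=15) cum 425
⇒ y* = 8

(7, 8)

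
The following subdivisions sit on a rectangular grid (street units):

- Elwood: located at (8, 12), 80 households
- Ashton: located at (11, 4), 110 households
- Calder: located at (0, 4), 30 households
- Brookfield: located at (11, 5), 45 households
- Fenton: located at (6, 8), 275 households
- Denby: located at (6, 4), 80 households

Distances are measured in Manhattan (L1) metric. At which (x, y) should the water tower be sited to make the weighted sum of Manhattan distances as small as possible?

(6, 8)

Manhattan distance separates: Σwᵢ(|x−xᵢ|+|y−yᵢ|) = Σwᵢ|x−xᵢ| + Σwᵢ|y−yᵢ|, so x and y are optimised independently as 1-D weighted medians.
Total weight W = 620; half = 310.
x-coordinate, sorted with cumulative weight:
  x=0 (Calder, w=30) cum 30
  x=6 (Fenton, w=275) cum 305
  x=6 (Denby, w=80) cum 385  ← median
  x=8 (Elwood, w=80) cum 465
  x=11 (Ashton, w=110) cum 575
  x=11 (Brookfield, w=45) cum 620
⇒ x* = 6
y-coordinate, sorted with cumulative weight:
  y=4 (Ashton, w=110) cum 110
  y=4 (Calder, w=30) cum 140
  y=4 (Denby, w=80) cum 220
  y=5 (Brookfield, w=45) cum 265
  y=8 (Fenton, w=275) cum 540  ← median
  y=12 (Elwood, w=80) cum 620
⇒ y* = 8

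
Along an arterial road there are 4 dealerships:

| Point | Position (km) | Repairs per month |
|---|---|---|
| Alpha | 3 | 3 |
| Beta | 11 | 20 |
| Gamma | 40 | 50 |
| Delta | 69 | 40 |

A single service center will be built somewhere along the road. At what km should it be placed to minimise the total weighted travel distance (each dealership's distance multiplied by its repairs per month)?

x = 40

For a sum of weighted absolute distances on a line, the optimum is the weighted median (not the mean). Total weight W = 113; half-weight = 56.5.
Sort by position and accumulate weight:
  km 3 (Alpha, w=3) → cum 3
  km 11 (Beta, w=20) → cum 23
  km 40 (Gamma, w=50) → cum 73  ≥ 56.5 → median here
  km 69 (Delta, w=40) → cum 113
Optimal location: km 40.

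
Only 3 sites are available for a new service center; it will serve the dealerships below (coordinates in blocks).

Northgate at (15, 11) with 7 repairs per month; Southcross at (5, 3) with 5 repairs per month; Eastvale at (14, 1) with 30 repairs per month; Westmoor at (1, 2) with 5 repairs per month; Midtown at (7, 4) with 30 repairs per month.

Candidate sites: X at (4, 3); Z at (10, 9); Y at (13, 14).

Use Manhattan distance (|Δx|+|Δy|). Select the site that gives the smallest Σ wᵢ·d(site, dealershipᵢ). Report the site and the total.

Total weighted distance at each candidate:
  X (4, 3): total = 638
  Z (10, 9): total = 784
  Y (13, 14): total = 1150
Minimum is at X with total 638 blocks.

X, total 638 blocks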